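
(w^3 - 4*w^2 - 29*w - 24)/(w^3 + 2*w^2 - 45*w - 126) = (w^2 - 7*w - 8)/(w^2 - w - 42)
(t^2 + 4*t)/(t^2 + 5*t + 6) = t*(t + 4)/(t^2 + 5*t + 6)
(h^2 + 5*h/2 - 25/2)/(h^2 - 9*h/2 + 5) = (h + 5)/(h - 2)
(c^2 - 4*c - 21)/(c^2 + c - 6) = (c - 7)/(c - 2)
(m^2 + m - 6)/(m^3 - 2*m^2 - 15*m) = (m - 2)/(m*(m - 5))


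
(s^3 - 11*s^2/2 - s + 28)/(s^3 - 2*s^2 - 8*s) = (s - 7/2)/s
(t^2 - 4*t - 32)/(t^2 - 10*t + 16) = (t + 4)/(t - 2)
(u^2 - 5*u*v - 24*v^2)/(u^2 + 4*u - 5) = (u^2 - 5*u*v - 24*v^2)/(u^2 + 4*u - 5)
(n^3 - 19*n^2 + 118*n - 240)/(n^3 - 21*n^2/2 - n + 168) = 2*(n - 5)/(2*n + 7)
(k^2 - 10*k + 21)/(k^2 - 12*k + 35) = (k - 3)/(k - 5)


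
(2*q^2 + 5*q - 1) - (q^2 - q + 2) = q^2 + 6*q - 3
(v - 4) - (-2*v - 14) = 3*v + 10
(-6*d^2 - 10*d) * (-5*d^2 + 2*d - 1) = 30*d^4 + 38*d^3 - 14*d^2 + 10*d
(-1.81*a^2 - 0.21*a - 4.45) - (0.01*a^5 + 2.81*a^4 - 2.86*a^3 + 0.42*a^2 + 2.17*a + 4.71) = -0.01*a^5 - 2.81*a^4 + 2.86*a^3 - 2.23*a^2 - 2.38*a - 9.16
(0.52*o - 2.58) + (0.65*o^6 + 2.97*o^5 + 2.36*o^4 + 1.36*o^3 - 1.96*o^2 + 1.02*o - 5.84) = 0.65*o^6 + 2.97*o^5 + 2.36*o^4 + 1.36*o^3 - 1.96*o^2 + 1.54*o - 8.42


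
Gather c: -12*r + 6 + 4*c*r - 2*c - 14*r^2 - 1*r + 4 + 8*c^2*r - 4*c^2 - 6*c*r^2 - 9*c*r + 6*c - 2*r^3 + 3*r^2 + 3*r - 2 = c^2*(8*r - 4) + c*(-6*r^2 - 5*r + 4) - 2*r^3 - 11*r^2 - 10*r + 8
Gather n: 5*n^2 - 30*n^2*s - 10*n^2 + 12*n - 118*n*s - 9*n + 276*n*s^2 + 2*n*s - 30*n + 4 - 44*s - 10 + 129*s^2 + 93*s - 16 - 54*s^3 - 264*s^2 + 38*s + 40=n^2*(-30*s - 5) + n*(276*s^2 - 116*s - 27) - 54*s^3 - 135*s^2 + 87*s + 18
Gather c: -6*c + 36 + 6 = 42 - 6*c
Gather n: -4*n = -4*n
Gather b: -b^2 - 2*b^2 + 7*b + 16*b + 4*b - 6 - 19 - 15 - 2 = -3*b^2 + 27*b - 42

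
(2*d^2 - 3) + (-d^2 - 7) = d^2 - 10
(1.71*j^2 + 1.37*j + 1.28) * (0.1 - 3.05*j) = -5.2155*j^3 - 4.0075*j^2 - 3.767*j + 0.128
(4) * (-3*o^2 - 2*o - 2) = -12*o^2 - 8*o - 8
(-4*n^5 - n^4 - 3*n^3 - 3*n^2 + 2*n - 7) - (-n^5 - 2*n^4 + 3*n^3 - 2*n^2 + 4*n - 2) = -3*n^5 + n^4 - 6*n^3 - n^2 - 2*n - 5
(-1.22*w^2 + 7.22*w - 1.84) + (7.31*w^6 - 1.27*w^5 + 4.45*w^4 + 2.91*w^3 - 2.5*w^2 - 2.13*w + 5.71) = 7.31*w^6 - 1.27*w^5 + 4.45*w^4 + 2.91*w^3 - 3.72*w^2 + 5.09*w + 3.87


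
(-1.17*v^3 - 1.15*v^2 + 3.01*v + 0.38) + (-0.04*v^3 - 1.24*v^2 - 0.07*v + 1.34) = -1.21*v^3 - 2.39*v^2 + 2.94*v + 1.72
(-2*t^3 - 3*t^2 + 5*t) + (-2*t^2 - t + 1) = -2*t^3 - 5*t^2 + 4*t + 1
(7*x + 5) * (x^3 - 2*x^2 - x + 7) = 7*x^4 - 9*x^3 - 17*x^2 + 44*x + 35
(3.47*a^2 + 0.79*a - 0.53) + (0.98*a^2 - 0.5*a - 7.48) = 4.45*a^2 + 0.29*a - 8.01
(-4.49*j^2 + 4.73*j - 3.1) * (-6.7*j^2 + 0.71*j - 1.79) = 30.083*j^4 - 34.8789*j^3 + 32.1654*j^2 - 10.6677*j + 5.549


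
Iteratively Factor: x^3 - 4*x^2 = (x)*(x^2 - 4*x) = x*(x - 4)*(x)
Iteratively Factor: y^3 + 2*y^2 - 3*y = (y - 1)*(y^2 + 3*y) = (y - 1)*(y + 3)*(y)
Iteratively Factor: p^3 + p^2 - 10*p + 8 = (p - 2)*(p^2 + 3*p - 4) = (p - 2)*(p + 4)*(p - 1)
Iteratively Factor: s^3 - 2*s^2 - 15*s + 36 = (s + 4)*(s^2 - 6*s + 9) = (s - 3)*(s + 4)*(s - 3)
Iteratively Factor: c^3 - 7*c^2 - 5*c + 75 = (c + 3)*(c^2 - 10*c + 25) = (c - 5)*(c + 3)*(c - 5)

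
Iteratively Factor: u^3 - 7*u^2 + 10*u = (u - 2)*(u^2 - 5*u) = u*(u - 2)*(u - 5)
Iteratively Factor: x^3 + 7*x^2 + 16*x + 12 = (x + 2)*(x^2 + 5*x + 6) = (x + 2)^2*(x + 3)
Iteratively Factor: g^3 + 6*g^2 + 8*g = (g)*(g^2 + 6*g + 8) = g*(g + 2)*(g + 4)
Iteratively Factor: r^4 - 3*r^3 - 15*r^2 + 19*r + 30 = (r - 2)*(r^3 - r^2 - 17*r - 15) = (r - 5)*(r - 2)*(r^2 + 4*r + 3) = (r - 5)*(r - 2)*(r + 1)*(r + 3)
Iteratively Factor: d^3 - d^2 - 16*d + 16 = (d - 4)*(d^2 + 3*d - 4) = (d - 4)*(d - 1)*(d + 4)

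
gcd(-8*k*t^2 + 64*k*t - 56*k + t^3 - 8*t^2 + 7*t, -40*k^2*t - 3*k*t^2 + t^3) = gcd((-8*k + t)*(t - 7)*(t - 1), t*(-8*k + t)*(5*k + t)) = -8*k + t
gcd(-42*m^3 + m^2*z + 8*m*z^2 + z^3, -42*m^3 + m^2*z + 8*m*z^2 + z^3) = -42*m^3 + m^2*z + 8*m*z^2 + z^3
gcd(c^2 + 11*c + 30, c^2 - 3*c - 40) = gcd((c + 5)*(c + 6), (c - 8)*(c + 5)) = c + 5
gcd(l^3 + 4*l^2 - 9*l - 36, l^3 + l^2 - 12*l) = l^2 + l - 12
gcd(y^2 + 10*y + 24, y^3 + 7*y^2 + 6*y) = y + 6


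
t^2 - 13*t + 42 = (t - 7)*(t - 6)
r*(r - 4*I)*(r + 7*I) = r^3 + 3*I*r^2 + 28*r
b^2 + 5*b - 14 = (b - 2)*(b + 7)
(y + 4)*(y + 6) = y^2 + 10*y + 24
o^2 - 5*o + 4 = (o - 4)*(o - 1)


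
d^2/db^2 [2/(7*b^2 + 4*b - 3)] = 4*(-49*b^2 - 28*b + 4*(7*b + 2)^2 + 21)/(7*b^2 + 4*b - 3)^3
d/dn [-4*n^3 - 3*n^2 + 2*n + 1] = -12*n^2 - 6*n + 2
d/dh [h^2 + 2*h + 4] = 2*h + 2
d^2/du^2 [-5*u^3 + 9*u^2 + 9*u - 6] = 18 - 30*u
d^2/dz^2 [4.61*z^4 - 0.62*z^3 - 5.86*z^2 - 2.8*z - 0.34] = 55.32*z^2 - 3.72*z - 11.72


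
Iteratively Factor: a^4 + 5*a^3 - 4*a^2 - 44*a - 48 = (a - 3)*(a^3 + 8*a^2 + 20*a + 16) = (a - 3)*(a + 2)*(a^2 + 6*a + 8) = (a - 3)*(a + 2)^2*(a + 4)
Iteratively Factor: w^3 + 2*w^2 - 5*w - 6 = (w - 2)*(w^2 + 4*w + 3) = (w - 2)*(w + 3)*(w + 1)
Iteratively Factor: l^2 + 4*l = (l + 4)*(l)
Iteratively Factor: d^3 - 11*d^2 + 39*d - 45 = (d - 3)*(d^2 - 8*d + 15) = (d - 5)*(d - 3)*(d - 3)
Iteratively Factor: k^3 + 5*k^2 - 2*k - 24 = (k - 2)*(k^2 + 7*k + 12) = (k - 2)*(k + 4)*(k + 3)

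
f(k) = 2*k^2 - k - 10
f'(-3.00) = -13.00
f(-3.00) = 11.00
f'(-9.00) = -37.00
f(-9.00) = 161.00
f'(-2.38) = -10.52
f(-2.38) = 3.71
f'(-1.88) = -8.52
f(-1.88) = -1.05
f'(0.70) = 1.80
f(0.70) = -9.72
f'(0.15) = -0.40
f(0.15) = -10.10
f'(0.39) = 0.56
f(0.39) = -10.09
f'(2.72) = 9.88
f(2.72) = 2.08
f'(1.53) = 5.12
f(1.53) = -6.85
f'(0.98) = 2.92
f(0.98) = -9.06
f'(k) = 4*k - 1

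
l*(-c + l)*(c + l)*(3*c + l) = -3*c^3*l - c^2*l^2 + 3*c*l^3 + l^4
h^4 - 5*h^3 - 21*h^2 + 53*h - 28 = (h - 7)*(h - 1)^2*(h + 4)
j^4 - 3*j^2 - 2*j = j*(j - 2)*(j + 1)^2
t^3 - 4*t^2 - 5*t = t*(t - 5)*(t + 1)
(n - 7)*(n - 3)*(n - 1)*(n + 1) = n^4 - 10*n^3 + 20*n^2 + 10*n - 21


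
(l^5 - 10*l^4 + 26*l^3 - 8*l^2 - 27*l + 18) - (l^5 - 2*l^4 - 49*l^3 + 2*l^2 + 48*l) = -8*l^4 + 75*l^3 - 10*l^2 - 75*l + 18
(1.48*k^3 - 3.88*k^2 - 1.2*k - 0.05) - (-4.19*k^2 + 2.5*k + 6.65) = 1.48*k^3 + 0.31*k^2 - 3.7*k - 6.7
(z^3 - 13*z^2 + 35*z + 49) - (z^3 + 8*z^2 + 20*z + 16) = -21*z^2 + 15*z + 33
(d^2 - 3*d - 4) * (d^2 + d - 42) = d^4 - 2*d^3 - 49*d^2 + 122*d + 168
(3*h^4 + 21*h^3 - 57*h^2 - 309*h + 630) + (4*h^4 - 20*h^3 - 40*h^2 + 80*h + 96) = 7*h^4 + h^3 - 97*h^2 - 229*h + 726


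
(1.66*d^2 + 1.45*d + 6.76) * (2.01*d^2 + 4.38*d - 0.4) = 3.3366*d^4 + 10.1853*d^3 + 19.2746*d^2 + 29.0288*d - 2.704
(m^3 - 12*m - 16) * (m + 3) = m^4 + 3*m^3 - 12*m^2 - 52*m - 48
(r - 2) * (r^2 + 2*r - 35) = r^3 - 39*r + 70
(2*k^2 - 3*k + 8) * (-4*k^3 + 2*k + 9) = -8*k^5 + 12*k^4 - 28*k^3 + 12*k^2 - 11*k + 72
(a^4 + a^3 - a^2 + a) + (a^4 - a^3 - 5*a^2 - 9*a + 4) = 2*a^4 - 6*a^2 - 8*a + 4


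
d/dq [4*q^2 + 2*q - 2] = 8*q + 2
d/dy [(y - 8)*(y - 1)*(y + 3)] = 3*y^2 - 12*y - 19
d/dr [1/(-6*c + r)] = -1/(6*c - r)^2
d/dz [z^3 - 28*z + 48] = 3*z^2 - 28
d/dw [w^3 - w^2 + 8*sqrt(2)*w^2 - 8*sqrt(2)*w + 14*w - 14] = 3*w^2 - 2*w + 16*sqrt(2)*w - 8*sqrt(2) + 14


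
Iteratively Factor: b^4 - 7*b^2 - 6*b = (b + 2)*(b^3 - 2*b^2 - 3*b) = b*(b + 2)*(b^2 - 2*b - 3) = b*(b - 3)*(b + 2)*(b + 1)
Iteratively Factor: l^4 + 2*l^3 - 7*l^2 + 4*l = (l + 4)*(l^3 - 2*l^2 + l) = (l - 1)*(l + 4)*(l^2 - l) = (l - 1)^2*(l + 4)*(l)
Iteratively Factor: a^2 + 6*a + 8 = (a + 2)*(a + 4)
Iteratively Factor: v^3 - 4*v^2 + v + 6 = (v + 1)*(v^2 - 5*v + 6) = (v - 3)*(v + 1)*(v - 2)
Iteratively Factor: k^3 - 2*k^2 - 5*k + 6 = (k - 1)*(k^2 - k - 6) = (k - 1)*(k + 2)*(k - 3)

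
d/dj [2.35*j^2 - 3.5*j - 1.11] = 4.7*j - 3.5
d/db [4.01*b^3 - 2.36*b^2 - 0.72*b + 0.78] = 12.03*b^2 - 4.72*b - 0.72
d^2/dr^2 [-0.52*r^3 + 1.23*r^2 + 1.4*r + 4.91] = 2.46 - 3.12*r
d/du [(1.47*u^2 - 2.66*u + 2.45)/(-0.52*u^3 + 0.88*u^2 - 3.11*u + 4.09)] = (0.7644*u^4 - 2.7664*u^3 + 1.5911*u^2 + 7.7126*u - 3.2599)/(0.2704*u^6 - 0.9152*u^5 + 4.0088*u^4 - 9.7272*u^3 + 16.8705*u^2 - 25.4398*u + 16.7281)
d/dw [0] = 0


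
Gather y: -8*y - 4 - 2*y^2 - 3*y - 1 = -2*y^2 - 11*y - 5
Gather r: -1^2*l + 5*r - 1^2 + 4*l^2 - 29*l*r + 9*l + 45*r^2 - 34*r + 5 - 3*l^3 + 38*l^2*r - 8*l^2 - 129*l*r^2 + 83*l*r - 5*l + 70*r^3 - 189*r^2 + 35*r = -3*l^3 - 4*l^2 + 3*l + 70*r^3 + r^2*(-129*l - 144) + r*(38*l^2 + 54*l + 6) + 4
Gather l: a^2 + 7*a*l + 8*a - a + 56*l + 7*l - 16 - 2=a^2 + 7*a + l*(7*a + 63) - 18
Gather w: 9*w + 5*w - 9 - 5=14*w - 14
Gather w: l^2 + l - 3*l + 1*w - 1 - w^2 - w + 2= l^2 - 2*l - w^2 + 1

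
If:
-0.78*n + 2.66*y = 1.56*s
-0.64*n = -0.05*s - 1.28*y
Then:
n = 2.05301715828032*y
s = 0.678619625988047*y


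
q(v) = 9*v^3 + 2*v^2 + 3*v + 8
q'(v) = 27*v^2 + 4*v + 3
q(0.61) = 12.62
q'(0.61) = 15.49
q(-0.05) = 7.85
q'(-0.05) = 2.87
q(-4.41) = -738.23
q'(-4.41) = 510.46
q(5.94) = 1982.65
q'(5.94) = 979.42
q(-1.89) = -51.29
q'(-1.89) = 91.89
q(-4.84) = -980.09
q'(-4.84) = 616.13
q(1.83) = 75.34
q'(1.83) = 100.74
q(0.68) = 13.79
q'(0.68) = 18.20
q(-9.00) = -6418.00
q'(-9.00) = 2154.00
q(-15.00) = -29962.00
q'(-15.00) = 6018.00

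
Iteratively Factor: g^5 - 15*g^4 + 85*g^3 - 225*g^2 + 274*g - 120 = (g - 5)*(g^4 - 10*g^3 + 35*g^2 - 50*g + 24) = (g - 5)*(g - 3)*(g^3 - 7*g^2 + 14*g - 8) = (g - 5)*(g - 3)*(g - 1)*(g^2 - 6*g + 8) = (g - 5)*(g - 4)*(g - 3)*(g - 1)*(g - 2)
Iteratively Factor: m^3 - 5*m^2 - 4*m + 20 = (m - 5)*(m^2 - 4) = (m - 5)*(m + 2)*(m - 2)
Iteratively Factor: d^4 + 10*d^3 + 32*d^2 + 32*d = (d + 4)*(d^3 + 6*d^2 + 8*d) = (d + 2)*(d + 4)*(d^2 + 4*d) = d*(d + 2)*(d + 4)*(d + 4)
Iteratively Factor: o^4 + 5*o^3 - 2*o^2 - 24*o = (o)*(o^3 + 5*o^2 - 2*o - 24) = o*(o - 2)*(o^2 + 7*o + 12) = o*(o - 2)*(o + 4)*(o + 3)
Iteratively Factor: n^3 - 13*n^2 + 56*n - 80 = (n - 4)*(n^2 - 9*n + 20) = (n - 4)^2*(n - 5)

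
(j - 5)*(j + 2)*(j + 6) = j^3 + 3*j^2 - 28*j - 60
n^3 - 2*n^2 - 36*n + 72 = (n - 6)*(n - 2)*(n + 6)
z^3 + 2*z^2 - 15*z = z*(z - 3)*(z + 5)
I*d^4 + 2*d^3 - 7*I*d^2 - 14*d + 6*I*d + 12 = (d - 2)*(d + 3)*(d - 2*I)*(I*d - I)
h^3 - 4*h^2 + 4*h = h*(h - 2)^2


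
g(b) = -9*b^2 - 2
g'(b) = -18*b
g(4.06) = -150.35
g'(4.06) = -73.08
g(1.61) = -25.33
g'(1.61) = -28.98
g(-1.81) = -31.48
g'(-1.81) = 32.58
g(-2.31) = -50.02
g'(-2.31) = 41.58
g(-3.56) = -116.06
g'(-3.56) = 64.08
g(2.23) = -46.76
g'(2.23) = -40.14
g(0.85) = -8.50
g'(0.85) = -15.30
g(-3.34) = -102.40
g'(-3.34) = 60.12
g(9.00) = -731.00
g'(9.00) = -162.00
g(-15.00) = -2027.00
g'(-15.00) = 270.00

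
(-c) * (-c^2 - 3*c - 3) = c^3 + 3*c^2 + 3*c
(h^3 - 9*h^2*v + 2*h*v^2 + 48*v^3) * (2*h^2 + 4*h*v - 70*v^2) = 2*h^5 - 14*h^4*v - 102*h^3*v^2 + 734*h^2*v^3 + 52*h*v^4 - 3360*v^5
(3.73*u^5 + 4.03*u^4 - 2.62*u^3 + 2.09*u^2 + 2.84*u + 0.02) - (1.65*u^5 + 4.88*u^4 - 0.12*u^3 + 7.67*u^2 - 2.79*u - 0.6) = 2.08*u^5 - 0.85*u^4 - 2.5*u^3 - 5.58*u^2 + 5.63*u + 0.62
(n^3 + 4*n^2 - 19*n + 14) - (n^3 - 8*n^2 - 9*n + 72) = 12*n^2 - 10*n - 58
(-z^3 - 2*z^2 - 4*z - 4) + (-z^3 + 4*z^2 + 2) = -2*z^3 + 2*z^2 - 4*z - 2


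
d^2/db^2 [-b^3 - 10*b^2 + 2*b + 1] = -6*b - 20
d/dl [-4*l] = -4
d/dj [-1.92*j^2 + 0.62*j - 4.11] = 0.62 - 3.84*j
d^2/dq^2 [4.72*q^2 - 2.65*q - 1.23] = 9.44000000000000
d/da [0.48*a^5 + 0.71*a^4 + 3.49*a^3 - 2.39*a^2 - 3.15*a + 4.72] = 2.4*a^4 + 2.84*a^3 + 10.47*a^2 - 4.78*a - 3.15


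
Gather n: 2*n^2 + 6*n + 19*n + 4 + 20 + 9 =2*n^2 + 25*n + 33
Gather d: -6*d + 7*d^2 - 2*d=7*d^2 - 8*d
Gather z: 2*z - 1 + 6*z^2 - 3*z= 6*z^2 - z - 1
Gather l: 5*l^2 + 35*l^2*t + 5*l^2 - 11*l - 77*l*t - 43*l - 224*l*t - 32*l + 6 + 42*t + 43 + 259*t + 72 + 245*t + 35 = l^2*(35*t + 10) + l*(-301*t - 86) + 546*t + 156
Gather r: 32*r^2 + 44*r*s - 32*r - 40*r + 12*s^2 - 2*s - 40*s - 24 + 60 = 32*r^2 + r*(44*s - 72) + 12*s^2 - 42*s + 36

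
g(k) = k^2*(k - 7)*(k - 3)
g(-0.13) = 0.38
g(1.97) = 20.11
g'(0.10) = 3.90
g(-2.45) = 309.14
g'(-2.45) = -341.80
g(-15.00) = 89100.00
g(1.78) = 20.18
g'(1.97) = -3.11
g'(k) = k^2*(k - 7) + k^2*(k - 3) + 2*k*(k - 7)*(k - 3) = 2*k*(2*k^2 - 15*k + 21)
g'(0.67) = 15.88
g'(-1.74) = -184.98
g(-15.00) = 89100.00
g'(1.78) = 2.27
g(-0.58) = 9.13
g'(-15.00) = -20880.00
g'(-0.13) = -5.98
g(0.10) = 0.20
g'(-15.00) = -20880.00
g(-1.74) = 125.43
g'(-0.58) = -35.23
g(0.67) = 6.62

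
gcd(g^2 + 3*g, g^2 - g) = g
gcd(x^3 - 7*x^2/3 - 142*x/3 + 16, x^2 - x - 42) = x + 6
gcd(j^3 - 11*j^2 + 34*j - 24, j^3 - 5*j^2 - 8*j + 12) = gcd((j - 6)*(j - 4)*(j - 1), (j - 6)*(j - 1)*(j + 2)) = j^2 - 7*j + 6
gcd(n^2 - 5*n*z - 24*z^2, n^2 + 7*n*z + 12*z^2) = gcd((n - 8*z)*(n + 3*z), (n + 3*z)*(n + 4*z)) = n + 3*z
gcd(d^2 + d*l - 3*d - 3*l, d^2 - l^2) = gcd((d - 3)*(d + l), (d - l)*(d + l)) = d + l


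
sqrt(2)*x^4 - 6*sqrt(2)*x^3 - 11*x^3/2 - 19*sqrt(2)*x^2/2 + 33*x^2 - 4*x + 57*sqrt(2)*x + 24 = (x - 6)*(x - 4*sqrt(2))*(x + sqrt(2))*(sqrt(2)*x + 1/2)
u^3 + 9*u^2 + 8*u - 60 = (u - 2)*(u + 5)*(u + 6)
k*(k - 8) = k^2 - 8*k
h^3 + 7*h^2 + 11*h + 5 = (h + 1)^2*(h + 5)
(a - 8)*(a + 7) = a^2 - a - 56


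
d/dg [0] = 0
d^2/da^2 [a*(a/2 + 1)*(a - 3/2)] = 3*a + 1/2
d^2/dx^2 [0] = 0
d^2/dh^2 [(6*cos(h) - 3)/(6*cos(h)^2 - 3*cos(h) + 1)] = 3*(162*(1 - cos(2*h))^2*cos(h) - 27*(1 - cos(2*h))^2 - 389*cos(h)/2 + 21*cos(2*h)/2 + 207*cos(3*h)/2 - 36*cos(5*h) + 225/2)/(3*cos(h) - 3*cos(2*h) - 4)^3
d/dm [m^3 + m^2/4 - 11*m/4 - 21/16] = 3*m^2 + m/2 - 11/4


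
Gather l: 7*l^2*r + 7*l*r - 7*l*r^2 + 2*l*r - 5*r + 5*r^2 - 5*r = 7*l^2*r + l*(-7*r^2 + 9*r) + 5*r^2 - 10*r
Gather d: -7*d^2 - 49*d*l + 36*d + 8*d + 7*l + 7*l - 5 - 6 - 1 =-7*d^2 + d*(44 - 49*l) + 14*l - 12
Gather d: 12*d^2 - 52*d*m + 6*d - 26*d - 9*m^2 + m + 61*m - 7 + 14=12*d^2 + d*(-52*m - 20) - 9*m^2 + 62*m + 7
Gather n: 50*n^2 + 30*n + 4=50*n^2 + 30*n + 4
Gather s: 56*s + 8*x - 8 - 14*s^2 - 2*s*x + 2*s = -14*s^2 + s*(58 - 2*x) + 8*x - 8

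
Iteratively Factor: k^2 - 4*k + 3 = (k - 1)*(k - 3)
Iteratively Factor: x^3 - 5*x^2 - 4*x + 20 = (x + 2)*(x^2 - 7*x + 10) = (x - 5)*(x + 2)*(x - 2)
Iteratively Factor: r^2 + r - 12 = (r + 4)*(r - 3)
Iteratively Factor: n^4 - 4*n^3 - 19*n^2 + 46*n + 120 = (n - 4)*(n^3 - 19*n - 30) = (n - 4)*(n + 2)*(n^2 - 2*n - 15) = (n - 5)*(n - 4)*(n + 2)*(n + 3)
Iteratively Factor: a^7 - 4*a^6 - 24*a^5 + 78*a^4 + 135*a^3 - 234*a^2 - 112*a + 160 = (a + 1)*(a^6 - 5*a^5 - 19*a^4 + 97*a^3 + 38*a^2 - 272*a + 160) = (a + 1)*(a + 2)*(a^5 - 7*a^4 - 5*a^3 + 107*a^2 - 176*a + 80) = (a - 1)*(a + 1)*(a + 2)*(a^4 - 6*a^3 - 11*a^2 + 96*a - 80) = (a - 1)^2*(a + 1)*(a + 2)*(a^3 - 5*a^2 - 16*a + 80) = (a - 1)^2*(a + 1)*(a + 2)*(a + 4)*(a^2 - 9*a + 20) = (a - 5)*(a - 1)^2*(a + 1)*(a + 2)*(a + 4)*(a - 4)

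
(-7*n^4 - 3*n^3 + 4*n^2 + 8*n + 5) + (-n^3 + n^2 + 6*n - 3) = -7*n^4 - 4*n^3 + 5*n^2 + 14*n + 2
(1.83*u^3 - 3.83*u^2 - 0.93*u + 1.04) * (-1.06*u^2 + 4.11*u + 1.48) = -1.9398*u^5 + 11.5811*u^4 - 12.0471*u^3 - 10.5931*u^2 + 2.898*u + 1.5392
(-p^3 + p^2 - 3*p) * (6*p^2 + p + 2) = -6*p^5 + 5*p^4 - 19*p^3 - p^2 - 6*p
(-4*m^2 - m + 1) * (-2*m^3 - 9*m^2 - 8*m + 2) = 8*m^5 + 38*m^4 + 39*m^3 - 9*m^2 - 10*m + 2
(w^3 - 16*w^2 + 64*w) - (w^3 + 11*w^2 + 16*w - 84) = -27*w^2 + 48*w + 84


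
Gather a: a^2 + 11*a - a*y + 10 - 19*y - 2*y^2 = a^2 + a*(11 - y) - 2*y^2 - 19*y + 10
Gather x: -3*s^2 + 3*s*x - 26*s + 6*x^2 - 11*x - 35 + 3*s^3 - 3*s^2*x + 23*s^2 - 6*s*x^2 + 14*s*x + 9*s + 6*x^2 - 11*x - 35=3*s^3 + 20*s^2 - 17*s + x^2*(12 - 6*s) + x*(-3*s^2 + 17*s - 22) - 70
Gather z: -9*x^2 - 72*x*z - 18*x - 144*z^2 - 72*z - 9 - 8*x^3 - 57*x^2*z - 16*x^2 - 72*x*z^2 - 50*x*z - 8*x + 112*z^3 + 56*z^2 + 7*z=-8*x^3 - 25*x^2 - 26*x + 112*z^3 + z^2*(-72*x - 88) + z*(-57*x^2 - 122*x - 65) - 9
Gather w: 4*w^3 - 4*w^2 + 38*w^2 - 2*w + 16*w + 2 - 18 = 4*w^3 + 34*w^2 + 14*w - 16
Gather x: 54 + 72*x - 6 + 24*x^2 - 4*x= 24*x^2 + 68*x + 48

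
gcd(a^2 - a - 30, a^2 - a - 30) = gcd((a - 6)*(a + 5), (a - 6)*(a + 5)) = a^2 - a - 30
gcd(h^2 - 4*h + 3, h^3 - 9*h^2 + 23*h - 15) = h^2 - 4*h + 3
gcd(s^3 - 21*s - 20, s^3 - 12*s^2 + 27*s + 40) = s^2 - 4*s - 5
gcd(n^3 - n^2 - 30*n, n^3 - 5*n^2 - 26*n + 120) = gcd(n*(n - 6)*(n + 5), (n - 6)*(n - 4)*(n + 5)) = n^2 - n - 30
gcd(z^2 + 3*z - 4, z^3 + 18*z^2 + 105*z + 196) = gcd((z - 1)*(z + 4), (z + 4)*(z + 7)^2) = z + 4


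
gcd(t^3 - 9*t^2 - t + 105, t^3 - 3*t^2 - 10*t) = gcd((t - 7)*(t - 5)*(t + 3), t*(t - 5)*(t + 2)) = t - 5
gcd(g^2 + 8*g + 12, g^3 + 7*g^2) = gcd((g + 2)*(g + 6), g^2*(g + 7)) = 1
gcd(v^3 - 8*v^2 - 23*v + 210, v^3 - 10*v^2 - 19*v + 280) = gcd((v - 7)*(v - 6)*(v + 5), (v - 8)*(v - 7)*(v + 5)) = v^2 - 2*v - 35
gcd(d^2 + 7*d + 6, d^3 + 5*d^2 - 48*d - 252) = d + 6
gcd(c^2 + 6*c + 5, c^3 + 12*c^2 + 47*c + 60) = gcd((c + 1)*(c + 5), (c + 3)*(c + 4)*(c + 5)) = c + 5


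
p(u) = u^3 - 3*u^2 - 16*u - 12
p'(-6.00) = 128.00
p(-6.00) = -240.00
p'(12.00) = 344.00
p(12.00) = 1092.00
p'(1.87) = -16.73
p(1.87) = -45.87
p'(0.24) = -17.27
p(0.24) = -16.00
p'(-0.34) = -13.61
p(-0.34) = -6.95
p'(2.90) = -8.17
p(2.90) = -59.24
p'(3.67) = 2.39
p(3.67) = -61.70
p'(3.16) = -5.00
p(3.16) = -60.96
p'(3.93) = 6.75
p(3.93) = -60.52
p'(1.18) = -18.90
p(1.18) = -33.41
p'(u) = 3*u^2 - 6*u - 16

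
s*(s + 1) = s^2 + s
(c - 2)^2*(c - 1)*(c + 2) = c^4 - 3*c^3 - 2*c^2 + 12*c - 8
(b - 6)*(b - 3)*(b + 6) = b^3 - 3*b^2 - 36*b + 108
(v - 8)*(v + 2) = v^2 - 6*v - 16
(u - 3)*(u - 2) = u^2 - 5*u + 6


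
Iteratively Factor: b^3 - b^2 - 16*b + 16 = (b - 4)*(b^2 + 3*b - 4) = (b - 4)*(b - 1)*(b + 4)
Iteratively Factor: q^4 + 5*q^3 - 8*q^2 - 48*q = (q + 4)*(q^3 + q^2 - 12*q) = q*(q + 4)*(q^2 + q - 12) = q*(q - 3)*(q + 4)*(q + 4)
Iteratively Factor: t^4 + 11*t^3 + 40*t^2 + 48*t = (t)*(t^3 + 11*t^2 + 40*t + 48) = t*(t + 4)*(t^2 + 7*t + 12) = t*(t + 3)*(t + 4)*(t + 4)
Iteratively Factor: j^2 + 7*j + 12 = (j + 4)*(j + 3)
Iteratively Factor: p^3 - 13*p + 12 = (p - 1)*(p^2 + p - 12) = (p - 3)*(p - 1)*(p + 4)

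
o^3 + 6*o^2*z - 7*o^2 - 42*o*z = o*(o - 7)*(o + 6*z)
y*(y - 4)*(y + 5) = y^3 + y^2 - 20*y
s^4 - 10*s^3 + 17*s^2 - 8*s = s*(s - 8)*(s - 1)^2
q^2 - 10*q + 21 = (q - 7)*(q - 3)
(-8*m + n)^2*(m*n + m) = 64*m^3*n + 64*m^3 - 16*m^2*n^2 - 16*m^2*n + m*n^3 + m*n^2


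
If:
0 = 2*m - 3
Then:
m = 3/2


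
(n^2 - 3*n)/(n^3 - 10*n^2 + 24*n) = (n - 3)/(n^2 - 10*n + 24)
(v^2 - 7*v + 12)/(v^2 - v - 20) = (-v^2 + 7*v - 12)/(-v^2 + v + 20)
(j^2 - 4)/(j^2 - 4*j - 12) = (j - 2)/(j - 6)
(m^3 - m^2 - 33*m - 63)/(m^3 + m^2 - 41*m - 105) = (m + 3)/(m + 5)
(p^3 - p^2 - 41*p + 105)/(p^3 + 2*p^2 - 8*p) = (p^3 - p^2 - 41*p + 105)/(p*(p^2 + 2*p - 8))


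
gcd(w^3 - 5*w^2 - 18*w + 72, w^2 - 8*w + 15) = w - 3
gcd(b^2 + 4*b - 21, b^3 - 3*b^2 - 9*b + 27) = b - 3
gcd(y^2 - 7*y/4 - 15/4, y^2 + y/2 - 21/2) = y - 3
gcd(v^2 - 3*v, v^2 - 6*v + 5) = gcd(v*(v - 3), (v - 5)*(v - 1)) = 1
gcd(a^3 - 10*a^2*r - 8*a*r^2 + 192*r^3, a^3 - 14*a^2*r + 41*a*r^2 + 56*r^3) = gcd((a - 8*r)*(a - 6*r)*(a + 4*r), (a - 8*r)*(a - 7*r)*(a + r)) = -a + 8*r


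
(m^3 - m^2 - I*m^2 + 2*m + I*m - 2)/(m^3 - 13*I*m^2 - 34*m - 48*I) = (m^2 - m*(1 + 2*I) + 2*I)/(m^2 - 14*I*m - 48)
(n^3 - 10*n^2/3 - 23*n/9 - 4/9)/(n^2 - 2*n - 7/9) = (3*n^2 - 11*n - 4)/(3*n - 7)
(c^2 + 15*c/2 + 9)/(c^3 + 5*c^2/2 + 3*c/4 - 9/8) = 4*(c + 6)/(4*c^2 + 4*c - 3)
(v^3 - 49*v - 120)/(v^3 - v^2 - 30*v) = (v^2 - 5*v - 24)/(v*(v - 6))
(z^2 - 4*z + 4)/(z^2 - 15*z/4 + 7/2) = 4*(z - 2)/(4*z - 7)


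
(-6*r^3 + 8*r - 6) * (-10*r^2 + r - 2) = 60*r^5 - 6*r^4 - 68*r^3 + 68*r^2 - 22*r + 12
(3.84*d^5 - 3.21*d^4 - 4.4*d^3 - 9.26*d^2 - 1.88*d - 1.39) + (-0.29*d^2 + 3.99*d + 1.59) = 3.84*d^5 - 3.21*d^4 - 4.4*d^3 - 9.55*d^2 + 2.11*d + 0.2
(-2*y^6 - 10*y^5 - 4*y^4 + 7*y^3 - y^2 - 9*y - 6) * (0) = 0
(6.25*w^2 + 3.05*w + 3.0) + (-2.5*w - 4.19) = 6.25*w^2 + 0.55*w - 1.19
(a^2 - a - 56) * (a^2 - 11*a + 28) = a^4 - 12*a^3 - 17*a^2 + 588*a - 1568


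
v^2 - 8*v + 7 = (v - 7)*(v - 1)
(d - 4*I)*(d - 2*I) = d^2 - 6*I*d - 8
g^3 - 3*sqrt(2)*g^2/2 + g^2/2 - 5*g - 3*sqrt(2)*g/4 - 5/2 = (g + 1/2)*(g - 5*sqrt(2)/2)*(g + sqrt(2))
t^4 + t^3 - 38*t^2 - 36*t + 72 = (t - 6)*(t - 1)*(t + 2)*(t + 6)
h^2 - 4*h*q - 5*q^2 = (h - 5*q)*(h + q)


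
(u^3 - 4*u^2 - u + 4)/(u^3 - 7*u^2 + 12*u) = (u^2 - 1)/(u*(u - 3))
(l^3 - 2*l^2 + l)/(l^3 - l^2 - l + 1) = l/(l + 1)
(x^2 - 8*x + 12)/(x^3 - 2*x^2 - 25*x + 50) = (x - 6)/(x^2 - 25)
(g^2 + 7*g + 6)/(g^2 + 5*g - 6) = (g + 1)/(g - 1)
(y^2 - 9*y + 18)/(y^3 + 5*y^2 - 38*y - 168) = (y - 3)/(y^2 + 11*y + 28)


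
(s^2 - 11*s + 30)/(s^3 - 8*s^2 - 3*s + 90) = 1/(s + 3)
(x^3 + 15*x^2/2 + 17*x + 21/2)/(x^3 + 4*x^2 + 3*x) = (x + 7/2)/x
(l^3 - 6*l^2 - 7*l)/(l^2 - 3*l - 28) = l*(l + 1)/(l + 4)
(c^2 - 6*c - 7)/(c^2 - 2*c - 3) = (c - 7)/(c - 3)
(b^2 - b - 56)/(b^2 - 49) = (b - 8)/(b - 7)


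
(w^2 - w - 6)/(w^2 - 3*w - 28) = (-w^2 + w + 6)/(-w^2 + 3*w + 28)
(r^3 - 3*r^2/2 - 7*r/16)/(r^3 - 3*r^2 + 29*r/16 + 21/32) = 2*r/(2*r - 3)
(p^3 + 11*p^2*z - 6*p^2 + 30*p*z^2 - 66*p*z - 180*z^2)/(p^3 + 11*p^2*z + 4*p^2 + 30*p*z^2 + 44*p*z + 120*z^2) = (p - 6)/(p + 4)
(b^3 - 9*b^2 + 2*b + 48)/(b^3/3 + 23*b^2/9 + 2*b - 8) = 9*(b^3 - 9*b^2 + 2*b + 48)/(3*b^3 + 23*b^2 + 18*b - 72)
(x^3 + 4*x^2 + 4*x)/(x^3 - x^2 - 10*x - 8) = x*(x + 2)/(x^2 - 3*x - 4)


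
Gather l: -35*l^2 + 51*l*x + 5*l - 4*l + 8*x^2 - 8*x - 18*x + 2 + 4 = -35*l^2 + l*(51*x + 1) + 8*x^2 - 26*x + 6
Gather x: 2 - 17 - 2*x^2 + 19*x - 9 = -2*x^2 + 19*x - 24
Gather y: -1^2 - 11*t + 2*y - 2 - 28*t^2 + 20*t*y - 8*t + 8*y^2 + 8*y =-28*t^2 - 19*t + 8*y^2 + y*(20*t + 10) - 3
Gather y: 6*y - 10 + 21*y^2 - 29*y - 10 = 21*y^2 - 23*y - 20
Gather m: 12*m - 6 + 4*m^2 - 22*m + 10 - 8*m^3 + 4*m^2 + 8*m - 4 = -8*m^3 + 8*m^2 - 2*m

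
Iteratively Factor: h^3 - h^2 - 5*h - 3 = (h - 3)*(h^2 + 2*h + 1) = (h - 3)*(h + 1)*(h + 1)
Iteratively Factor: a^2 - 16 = (a + 4)*(a - 4)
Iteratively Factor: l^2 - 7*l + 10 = (l - 2)*(l - 5)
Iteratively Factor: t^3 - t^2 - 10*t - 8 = (t + 2)*(t^2 - 3*t - 4) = (t + 1)*(t + 2)*(t - 4)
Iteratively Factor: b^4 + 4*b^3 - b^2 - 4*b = (b + 1)*(b^3 + 3*b^2 - 4*b) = (b - 1)*(b + 1)*(b^2 + 4*b) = (b - 1)*(b + 1)*(b + 4)*(b)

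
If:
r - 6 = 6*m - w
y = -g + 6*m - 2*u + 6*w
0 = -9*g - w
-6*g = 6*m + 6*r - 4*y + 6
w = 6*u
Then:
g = -3*y/424 - 21/212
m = 67*y/636 - 91/106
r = 241*y/424 - 9/212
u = 9*y/848 + 63/424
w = 27*y/424 + 189/212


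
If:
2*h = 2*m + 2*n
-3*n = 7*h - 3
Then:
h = 3/7 - 3*n/7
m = 3/7 - 10*n/7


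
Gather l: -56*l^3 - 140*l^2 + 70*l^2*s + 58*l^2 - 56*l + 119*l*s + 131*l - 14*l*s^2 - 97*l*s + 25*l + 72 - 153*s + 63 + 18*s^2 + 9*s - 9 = -56*l^3 + l^2*(70*s - 82) + l*(-14*s^2 + 22*s + 100) + 18*s^2 - 144*s + 126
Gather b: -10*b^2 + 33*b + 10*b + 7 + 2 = -10*b^2 + 43*b + 9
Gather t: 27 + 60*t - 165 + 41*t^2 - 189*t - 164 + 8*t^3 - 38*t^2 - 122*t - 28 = 8*t^3 + 3*t^2 - 251*t - 330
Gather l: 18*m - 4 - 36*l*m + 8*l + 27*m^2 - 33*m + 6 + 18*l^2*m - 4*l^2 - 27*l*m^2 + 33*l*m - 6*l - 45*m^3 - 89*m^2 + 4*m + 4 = l^2*(18*m - 4) + l*(-27*m^2 - 3*m + 2) - 45*m^3 - 62*m^2 - 11*m + 6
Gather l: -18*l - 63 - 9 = -18*l - 72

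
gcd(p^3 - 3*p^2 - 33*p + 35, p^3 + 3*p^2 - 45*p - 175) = p^2 - 2*p - 35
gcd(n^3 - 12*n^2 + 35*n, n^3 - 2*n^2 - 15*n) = n^2 - 5*n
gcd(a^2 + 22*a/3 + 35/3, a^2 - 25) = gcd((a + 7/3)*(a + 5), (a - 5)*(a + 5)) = a + 5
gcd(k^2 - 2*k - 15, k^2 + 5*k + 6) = k + 3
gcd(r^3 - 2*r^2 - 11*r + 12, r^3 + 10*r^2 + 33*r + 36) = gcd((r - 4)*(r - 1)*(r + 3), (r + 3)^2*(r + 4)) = r + 3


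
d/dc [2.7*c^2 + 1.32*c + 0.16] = 5.4*c + 1.32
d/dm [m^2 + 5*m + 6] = 2*m + 5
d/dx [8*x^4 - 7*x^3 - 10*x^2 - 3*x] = 32*x^3 - 21*x^2 - 20*x - 3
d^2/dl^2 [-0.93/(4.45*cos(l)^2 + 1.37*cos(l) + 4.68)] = (73.6653*(1 - cos(l)^2)^2 + 17.009235*cos(l)^3 - 38.894553*cos(l)^2 - 39.981258*cos(l) - 38.419974)/(4.45*cos(l)^2 + 1.37*cos(l) + 4.68)^3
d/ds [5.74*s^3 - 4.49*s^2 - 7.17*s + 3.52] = 17.22*s^2 - 8.98*s - 7.17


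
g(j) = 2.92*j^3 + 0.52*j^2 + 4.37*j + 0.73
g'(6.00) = 325.97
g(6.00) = 676.39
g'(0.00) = 4.37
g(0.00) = 0.73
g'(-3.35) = 99.20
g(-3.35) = -117.85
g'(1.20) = 18.23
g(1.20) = 11.77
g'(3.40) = 109.17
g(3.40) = 136.37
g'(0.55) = 7.59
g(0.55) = 3.78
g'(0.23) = 5.07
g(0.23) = 1.80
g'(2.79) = 75.46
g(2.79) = 80.39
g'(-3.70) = 120.45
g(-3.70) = -156.23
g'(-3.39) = 101.52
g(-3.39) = -121.87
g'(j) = 8.76*j^2 + 1.04*j + 4.37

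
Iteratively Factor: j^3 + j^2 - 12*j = (j + 4)*(j^2 - 3*j) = j*(j + 4)*(j - 3)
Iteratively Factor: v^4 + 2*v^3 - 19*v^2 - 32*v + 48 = (v + 4)*(v^3 - 2*v^2 - 11*v + 12) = (v + 3)*(v + 4)*(v^2 - 5*v + 4) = (v - 1)*(v + 3)*(v + 4)*(v - 4)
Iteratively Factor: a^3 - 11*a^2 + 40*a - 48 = (a - 3)*(a^2 - 8*a + 16) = (a - 4)*(a - 3)*(a - 4)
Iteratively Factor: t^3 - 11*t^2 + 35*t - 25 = (t - 5)*(t^2 - 6*t + 5) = (t - 5)*(t - 1)*(t - 5)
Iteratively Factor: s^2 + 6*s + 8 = (s + 4)*(s + 2)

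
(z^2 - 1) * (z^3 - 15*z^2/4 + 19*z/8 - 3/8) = z^5 - 15*z^4/4 + 11*z^3/8 + 27*z^2/8 - 19*z/8 + 3/8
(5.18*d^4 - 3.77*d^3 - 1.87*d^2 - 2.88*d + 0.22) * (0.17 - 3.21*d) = -16.6278*d^5 + 12.9823*d^4 + 5.3618*d^3 + 8.9269*d^2 - 1.1958*d + 0.0374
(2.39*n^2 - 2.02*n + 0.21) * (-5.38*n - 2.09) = -12.8582*n^3 + 5.8725*n^2 + 3.092*n - 0.4389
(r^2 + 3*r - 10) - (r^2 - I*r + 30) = 3*r + I*r - 40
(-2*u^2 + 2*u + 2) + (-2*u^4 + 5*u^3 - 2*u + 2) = -2*u^4 + 5*u^3 - 2*u^2 + 4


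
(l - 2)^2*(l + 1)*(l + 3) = l^4 - 9*l^2 + 4*l + 12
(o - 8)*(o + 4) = o^2 - 4*o - 32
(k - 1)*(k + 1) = k^2 - 1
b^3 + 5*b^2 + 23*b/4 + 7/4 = (b + 1/2)*(b + 1)*(b + 7/2)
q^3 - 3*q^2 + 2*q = q*(q - 2)*(q - 1)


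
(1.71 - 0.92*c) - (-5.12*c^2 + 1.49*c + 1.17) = 5.12*c^2 - 2.41*c + 0.54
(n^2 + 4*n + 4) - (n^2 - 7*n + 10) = 11*n - 6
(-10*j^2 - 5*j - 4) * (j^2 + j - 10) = -10*j^4 - 15*j^3 + 91*j^2 + 46*j + 40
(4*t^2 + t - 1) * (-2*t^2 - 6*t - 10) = -8*t^4 - 26*t^3 - 44*t^2 - 4*t + 10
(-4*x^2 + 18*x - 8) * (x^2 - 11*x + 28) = -4*x^4 + 62*x^3 - 318*x^2 + 592*x - 224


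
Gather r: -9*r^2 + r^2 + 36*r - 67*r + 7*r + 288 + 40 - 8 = -8*r^2 - 24*r + 320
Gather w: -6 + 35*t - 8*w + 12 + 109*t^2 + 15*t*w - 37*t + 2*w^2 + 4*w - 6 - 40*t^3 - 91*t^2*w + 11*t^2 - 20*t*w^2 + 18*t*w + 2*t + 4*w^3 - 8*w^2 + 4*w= -40*t^3 + 120*t^2 + 4*w^3 + w^2*(-20*t - 6) + w*(-91*t^2 + 33*t)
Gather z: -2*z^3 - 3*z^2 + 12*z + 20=-2*z^3 - 3*z^2 + 12*z + 20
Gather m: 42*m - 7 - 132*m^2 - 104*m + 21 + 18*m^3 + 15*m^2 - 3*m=18*m^3 - 117*m^2 - 65*m + 14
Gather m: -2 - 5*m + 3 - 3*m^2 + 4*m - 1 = -3*m^2 - m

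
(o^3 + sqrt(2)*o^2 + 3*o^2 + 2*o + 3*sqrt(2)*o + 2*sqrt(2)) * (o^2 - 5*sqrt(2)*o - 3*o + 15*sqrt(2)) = o^5 - 4*sqrt(2)*o^4 - 17*o^3 - 6*o^2 + 28*sqrt(2)*o^2 + 24*sqrt(2)*o + 70*o + 60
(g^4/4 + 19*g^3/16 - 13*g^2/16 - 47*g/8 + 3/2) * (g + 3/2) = g^5/4 + 25*g^4/16 + 31*g^3/32 - 227*g^2/32 - 117*g/16 + 9/4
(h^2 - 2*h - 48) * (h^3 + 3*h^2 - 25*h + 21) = h^5 + h^4 - 79*h^3 - 73*h^2 + 1158*h - 1008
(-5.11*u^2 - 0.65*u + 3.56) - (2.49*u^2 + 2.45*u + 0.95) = -7.6*u^2 - 3.1*u + 2.61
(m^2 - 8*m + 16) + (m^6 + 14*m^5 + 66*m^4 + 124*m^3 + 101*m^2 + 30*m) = m^6 + 14*m^5 + 66*m^4 + 124*m^3 + 102*m^2 + 22*m + 16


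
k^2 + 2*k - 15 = (k - 3)*(k + 5)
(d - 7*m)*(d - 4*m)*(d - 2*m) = d^3 - 13*d^2*m + 50*d*m^2 - 56*m^3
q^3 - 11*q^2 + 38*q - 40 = (q - 5)*(q - 4)*(q - 2)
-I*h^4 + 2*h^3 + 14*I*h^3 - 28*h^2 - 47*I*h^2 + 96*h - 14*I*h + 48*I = (h - 8)*(h - 6)*(h + I)*(-I*h + 1)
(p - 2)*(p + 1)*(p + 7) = p^3 + 6*p^2 - 9*p - 14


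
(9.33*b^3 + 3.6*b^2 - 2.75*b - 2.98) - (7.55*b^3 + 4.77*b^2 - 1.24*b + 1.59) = 1.78*b^3 - 1.17*b^2 - 1.51*b - 4.57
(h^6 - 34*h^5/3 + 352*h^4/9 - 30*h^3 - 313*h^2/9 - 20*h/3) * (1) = h^6 - 34*h^5/3 + 352*h^4/9 - 30*h^3 - 313*h^2/9 - 20*h/3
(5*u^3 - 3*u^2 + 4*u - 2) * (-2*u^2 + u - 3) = -10*u^5 + 11*u^4 - 26*u^3 + 17*u^2 - 14*u + 6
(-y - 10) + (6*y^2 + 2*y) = 6*y^2 + y - 10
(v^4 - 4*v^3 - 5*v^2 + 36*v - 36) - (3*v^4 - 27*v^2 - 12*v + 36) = -2*v^4 - 4*v^3 + 22*v^2 + 48*v - 72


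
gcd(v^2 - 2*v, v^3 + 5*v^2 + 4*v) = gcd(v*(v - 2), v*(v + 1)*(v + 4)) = v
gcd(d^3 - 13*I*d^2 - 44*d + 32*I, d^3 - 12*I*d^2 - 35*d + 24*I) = d^2 - 9*I*d - 8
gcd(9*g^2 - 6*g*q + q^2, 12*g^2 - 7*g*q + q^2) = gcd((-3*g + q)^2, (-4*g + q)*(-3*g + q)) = -3*g + q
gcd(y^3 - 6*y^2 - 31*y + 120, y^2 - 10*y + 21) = y - 3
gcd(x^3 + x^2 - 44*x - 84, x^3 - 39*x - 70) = x^2 - 5*x - 14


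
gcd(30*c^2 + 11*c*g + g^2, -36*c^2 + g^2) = 6*c + g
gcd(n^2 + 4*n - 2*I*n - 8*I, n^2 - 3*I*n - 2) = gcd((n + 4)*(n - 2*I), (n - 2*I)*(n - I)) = n - 2*I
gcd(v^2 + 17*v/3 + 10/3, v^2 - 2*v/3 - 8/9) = v + 2/3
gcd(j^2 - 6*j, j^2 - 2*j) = j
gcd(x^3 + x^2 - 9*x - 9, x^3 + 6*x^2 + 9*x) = x + 3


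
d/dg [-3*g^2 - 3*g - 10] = -6*g - 3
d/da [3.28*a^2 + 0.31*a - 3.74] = 6.56*a + 0.31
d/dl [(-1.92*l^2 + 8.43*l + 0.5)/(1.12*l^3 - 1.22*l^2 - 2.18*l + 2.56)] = (2.1504*l^4 - 18.8832*l^3 + 12.7902*l^2 - 8.6104*l + 22.6708)/(1.2544*l^6 - 2.7328*l^5 - 3.3948*l^4 + 11.0536*l^3 - 1.494*l^2 - 11.1616*l + 6.5536)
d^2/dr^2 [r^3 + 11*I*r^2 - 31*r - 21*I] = 6*r + 22*I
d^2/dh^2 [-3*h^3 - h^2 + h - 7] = -18*h - 2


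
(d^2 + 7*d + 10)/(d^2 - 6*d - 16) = (d + 5)/(d - 8)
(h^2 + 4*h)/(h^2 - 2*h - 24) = h/(h - 6)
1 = 1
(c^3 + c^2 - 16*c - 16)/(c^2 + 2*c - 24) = (c^2 + 5*c + 4)/(c + 6)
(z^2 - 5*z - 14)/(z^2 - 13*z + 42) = (z + 2)/(z - 6)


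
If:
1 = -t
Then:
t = -1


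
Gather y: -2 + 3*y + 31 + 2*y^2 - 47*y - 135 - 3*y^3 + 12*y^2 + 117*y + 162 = -3*y^3 + 14*y^2 + 73*y + 56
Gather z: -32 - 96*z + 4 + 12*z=-84*z - 28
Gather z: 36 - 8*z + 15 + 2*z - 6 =45 - 6*z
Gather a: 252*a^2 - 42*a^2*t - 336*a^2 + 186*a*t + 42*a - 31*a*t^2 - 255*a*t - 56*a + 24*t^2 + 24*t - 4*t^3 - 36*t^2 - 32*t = a^2*(-42*t - 84) + a*(-31*t^2 - 69*t - 14) - 4*t^3 - 12*t^2 - 8*t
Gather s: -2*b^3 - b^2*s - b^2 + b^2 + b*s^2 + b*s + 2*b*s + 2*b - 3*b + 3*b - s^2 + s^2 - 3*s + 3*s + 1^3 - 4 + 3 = -2*b^3 + b*s^2 + 2*b + s*(-b^2 + 3*b)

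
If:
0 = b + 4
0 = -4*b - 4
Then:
No Solution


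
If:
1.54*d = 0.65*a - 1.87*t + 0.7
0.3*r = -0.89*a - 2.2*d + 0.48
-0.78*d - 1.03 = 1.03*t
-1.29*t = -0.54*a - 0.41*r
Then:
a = -3.55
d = 2.14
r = -3.58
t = -2.62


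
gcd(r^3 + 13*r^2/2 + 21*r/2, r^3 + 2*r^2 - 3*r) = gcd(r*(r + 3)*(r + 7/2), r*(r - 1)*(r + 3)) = r^2 + 3*r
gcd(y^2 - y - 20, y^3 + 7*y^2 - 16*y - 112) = y + 4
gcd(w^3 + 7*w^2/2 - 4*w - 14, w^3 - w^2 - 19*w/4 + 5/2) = w + 2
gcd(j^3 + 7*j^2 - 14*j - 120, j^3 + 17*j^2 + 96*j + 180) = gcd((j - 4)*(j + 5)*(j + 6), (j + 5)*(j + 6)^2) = j^2 + 11*j + 30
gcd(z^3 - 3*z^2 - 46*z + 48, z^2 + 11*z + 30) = z + 6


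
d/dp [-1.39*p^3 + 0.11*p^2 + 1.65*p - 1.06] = -4.17*p^2 + 0.22*p + 1.65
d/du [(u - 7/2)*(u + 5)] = 2*u + 3/2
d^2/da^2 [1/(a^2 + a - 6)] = 2*(-a^2 - a + (2*a + 1)^2 + 6)/(a^2 + a - 6)^3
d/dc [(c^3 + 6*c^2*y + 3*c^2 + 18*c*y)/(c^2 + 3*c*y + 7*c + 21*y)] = (-c*(2*c + 3*y + 7)*(c^2 + 6*c*y + 3*c + 18*y) + 3*(c^2 + 3*c*y + 7*c + 21*y)*(c^2 + 4*c*y + 2*c + 6*y))/(c^2 + 3*c*y + 7*c + 21*y)^2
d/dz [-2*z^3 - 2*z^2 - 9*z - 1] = -6*z^2 - 4*z - 9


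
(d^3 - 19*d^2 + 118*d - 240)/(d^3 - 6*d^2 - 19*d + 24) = (d^2 - 11*d + 30)/(d^2 + 2*d - 3)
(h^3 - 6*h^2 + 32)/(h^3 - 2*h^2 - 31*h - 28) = (-h^3 + 6*h^2 - 32)/(-h^3 + 2*h^2 + 31*h + 28)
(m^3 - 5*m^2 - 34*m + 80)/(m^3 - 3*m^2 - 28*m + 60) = (m - 8)/(m - 6)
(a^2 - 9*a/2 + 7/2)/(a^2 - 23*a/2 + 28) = (a - 1)/(a - 8)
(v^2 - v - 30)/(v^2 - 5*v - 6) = (v + 5)/(v + 1)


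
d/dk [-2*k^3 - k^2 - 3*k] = -6*k^2 - 2*k - 3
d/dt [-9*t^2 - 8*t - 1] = -18*t - 8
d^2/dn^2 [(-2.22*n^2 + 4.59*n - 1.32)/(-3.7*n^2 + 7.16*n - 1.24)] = (2.8421709430404e-14*n^4 - 8.04972000000021*n^3 + 47.3126400000001*n^2 - 83.46312*n + 48.552096)/(50.653*n^6 - 294.0612*n^5 + 619.97496*n^4 - 564.162176*n^3 + 207.775392*n^2 - 33.027648*n + 1.906624)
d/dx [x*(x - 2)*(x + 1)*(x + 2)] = 4*x^3 + 3*x^2 - 8*x - 4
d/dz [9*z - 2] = 9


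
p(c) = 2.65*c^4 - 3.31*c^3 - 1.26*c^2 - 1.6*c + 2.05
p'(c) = 10.6*c^3 - 9.93*c^2 - 2.52*c - 1.6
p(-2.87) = 254.30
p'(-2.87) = -326.74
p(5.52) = 1858.47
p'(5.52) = 1464.80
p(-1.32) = 17.62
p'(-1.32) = -39.96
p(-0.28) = 2.49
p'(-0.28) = -1.91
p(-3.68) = 641.83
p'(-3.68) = -655.06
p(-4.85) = 1824.06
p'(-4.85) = -1432.25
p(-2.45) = 142.56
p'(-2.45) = -210.92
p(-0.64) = 3.87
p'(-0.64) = -6.83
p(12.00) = 49032.13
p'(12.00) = 16855.04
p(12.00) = 49032.13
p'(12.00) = 16855.04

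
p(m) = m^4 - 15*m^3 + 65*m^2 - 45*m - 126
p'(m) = 4*m^3 - 45*m^2 + 130*m - 45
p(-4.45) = 3075.37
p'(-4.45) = -1867.10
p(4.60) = 30.11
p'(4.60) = -9.86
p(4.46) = 31.18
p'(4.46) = -5.46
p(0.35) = -134.42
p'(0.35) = -4.84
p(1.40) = -98.92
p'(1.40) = 59.78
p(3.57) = 21.71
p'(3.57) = 27.58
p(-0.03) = -124.59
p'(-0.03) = -48.94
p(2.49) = -28.18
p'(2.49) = 61.45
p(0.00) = -126.00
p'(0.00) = -45.00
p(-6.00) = 7020.00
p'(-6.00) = -3309.00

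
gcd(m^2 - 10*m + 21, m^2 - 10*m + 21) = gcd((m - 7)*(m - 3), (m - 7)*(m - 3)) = m^2 - 10*m + 21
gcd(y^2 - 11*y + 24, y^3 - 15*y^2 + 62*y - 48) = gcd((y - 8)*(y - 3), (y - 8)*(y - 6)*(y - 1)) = y - 8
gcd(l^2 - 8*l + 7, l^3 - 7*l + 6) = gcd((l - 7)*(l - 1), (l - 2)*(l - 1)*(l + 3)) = l - 1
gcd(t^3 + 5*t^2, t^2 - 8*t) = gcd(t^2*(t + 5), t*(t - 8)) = t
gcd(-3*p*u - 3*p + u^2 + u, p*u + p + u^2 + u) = u + 1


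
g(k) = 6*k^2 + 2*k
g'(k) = 12*k + 2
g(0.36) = 1.50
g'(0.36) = 6.32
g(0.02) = 0.04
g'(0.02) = 2.24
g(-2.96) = 46.65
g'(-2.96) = -33.52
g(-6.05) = 207.52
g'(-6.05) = -70.60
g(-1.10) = 5.06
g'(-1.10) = -11.20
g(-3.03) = 49.03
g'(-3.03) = -34.36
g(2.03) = 28.79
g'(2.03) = 26.36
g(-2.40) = 29.76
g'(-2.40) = -26.80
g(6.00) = 228.00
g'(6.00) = 74.00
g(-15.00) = 1320.00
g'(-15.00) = -178.00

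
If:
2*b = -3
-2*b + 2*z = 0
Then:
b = -3/2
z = -3/2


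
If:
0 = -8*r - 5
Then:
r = -5/8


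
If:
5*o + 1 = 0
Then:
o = -1/5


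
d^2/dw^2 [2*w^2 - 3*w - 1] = 4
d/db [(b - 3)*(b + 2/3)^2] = (3*b + 2)*(9*b - 16)/9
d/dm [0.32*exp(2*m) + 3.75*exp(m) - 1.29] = (0.64*exp(m) + 3.75)*exp(m)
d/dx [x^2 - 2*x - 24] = 2*x - 2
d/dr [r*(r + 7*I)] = 2*r + 7*I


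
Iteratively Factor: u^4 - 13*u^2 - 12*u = (u + 1)*(u^3 - u^2 - 12*u) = u*(u + 1)*(u^2 - u - 12) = u*(u + 1)*(u + 3)*(u - 4)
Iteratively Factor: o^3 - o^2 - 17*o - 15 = (o + 1)*(o^2 - 2*o - 15) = (o + 1)*(o + 3)*(o - 5)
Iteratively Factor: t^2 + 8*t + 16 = (t + 4)*(t + 4)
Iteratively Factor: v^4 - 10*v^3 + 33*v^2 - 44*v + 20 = (v - 2)*(v^3 - 8*v^2 + 17*v - 10) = (v - 2)*(v - 1)*(v^2 - 7*v + 10) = (v - 2)^2*(v - 1)*(v - 5)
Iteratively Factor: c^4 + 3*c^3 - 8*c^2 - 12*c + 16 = (c - 2)*(c^3 + 5*c^2 + 2*c - 8) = (c - 2)*(c + 4)*(c^2 + c - 2) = (c - 2)*(c - 1)*(c + 4)*(c + 2)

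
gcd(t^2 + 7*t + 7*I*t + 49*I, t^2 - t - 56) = t + 7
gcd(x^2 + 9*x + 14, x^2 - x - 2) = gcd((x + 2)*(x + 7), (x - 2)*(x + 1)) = 1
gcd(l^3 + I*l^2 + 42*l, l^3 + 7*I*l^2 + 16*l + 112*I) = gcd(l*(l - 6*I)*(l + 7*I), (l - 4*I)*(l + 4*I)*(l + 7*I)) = l + 7*I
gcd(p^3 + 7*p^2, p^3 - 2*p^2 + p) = p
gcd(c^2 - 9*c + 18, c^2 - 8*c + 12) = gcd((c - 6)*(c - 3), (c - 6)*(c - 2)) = c - 6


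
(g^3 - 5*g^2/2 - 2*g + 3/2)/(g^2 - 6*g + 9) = (2*g^2 + g - 1)/(2*(g - 3))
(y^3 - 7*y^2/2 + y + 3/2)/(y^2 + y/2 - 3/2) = (2*y^2 - 5*y - 3)/(2*y + 3)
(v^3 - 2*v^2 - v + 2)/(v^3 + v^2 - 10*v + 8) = (v + 1)/(v + 4)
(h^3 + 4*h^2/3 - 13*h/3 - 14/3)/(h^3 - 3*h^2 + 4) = (h + 7/3)/(h - 2)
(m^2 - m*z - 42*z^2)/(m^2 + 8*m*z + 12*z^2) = (m - 7*z)/(m + 2*z)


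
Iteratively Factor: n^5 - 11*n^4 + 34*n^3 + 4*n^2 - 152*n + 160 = (n - 2)*(n^4 - 9*n^3 + 16*n^2 + 36*n - 80) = (n - 2)^2*(n^3 - 7*n^2 + 2*n + 40) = (n - 4)*(n - 2)^2*(n^2 - 3*n - 10) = (n - 5)*(n - 4)*(n - 2)^2*(n + 2)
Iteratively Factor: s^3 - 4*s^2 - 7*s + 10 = (s - 1)*(s^2 - 3*s - 10) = (s - 1)*(s + 2)*(s - 5)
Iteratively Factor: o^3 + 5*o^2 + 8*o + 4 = (o + 2)*(o^2 + 3*o + 2) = (o + 2)^2*(o + 1)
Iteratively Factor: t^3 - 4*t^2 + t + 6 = (t + 1)*(t^2 - 5*t + 6) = (t - 2)*(t + 1)*(t - 3)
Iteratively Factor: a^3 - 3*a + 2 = (a + 2)*(a^2 - 2*a + 1) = (a - 1)*(a + 2)*(a - 1)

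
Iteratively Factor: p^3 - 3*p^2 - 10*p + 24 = (p - 2)*(p^2 - p - 12) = (p - 2)*(p + 3)*(p - 4)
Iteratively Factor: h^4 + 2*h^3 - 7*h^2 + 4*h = (h + 4)*(h^3 - 2*h^2 + h) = (h - 1)*(h + 4)*(h^2 - h) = h*(h - 1)*(h + 4)*(h - 1)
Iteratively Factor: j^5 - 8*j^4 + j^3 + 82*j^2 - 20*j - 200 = (j - 5)*(j^4 - 3*j^3 - 14*j^2 + 12*j + 40) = (j - 5)*(j + 2)*(j^3 - 5*j^2 - 4*j + 20) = (j - 5)*(j + 2)^2*(j^2 - 7*j + 10) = (j - 5)*(j - 2)*(j + 2)^2*(j - 5)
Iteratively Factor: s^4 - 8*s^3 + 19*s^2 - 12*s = (s - 1)*(s^3 - 7*s^2 + 12*s) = s*(s - 1)*(s^2 - 7*s + 12) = s*(s - 4)*(s - 1)*(s - 3)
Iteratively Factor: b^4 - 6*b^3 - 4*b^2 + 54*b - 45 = (b - 1)*(b^3 - 5*b^2 - 9*b + 45) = (b - 3)*(b - 1)*(b^2 - 2*b - 15) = (b - 3)*(b - 1)*(b + 3)*(b - 5)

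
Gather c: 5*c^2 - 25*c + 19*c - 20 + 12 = 5*c^2 - 6*c - 8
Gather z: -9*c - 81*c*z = -81*c*z - 9*c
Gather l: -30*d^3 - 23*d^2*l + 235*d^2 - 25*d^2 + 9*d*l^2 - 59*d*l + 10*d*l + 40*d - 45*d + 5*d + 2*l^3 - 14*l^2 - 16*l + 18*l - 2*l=-30*d^3 + 210*d^2 + 2*l^3 + l^2*(9*d - 14) + l*(-23*d^2 - 49*d)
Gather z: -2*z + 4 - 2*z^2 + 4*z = -2*z^2 + 2*z + 4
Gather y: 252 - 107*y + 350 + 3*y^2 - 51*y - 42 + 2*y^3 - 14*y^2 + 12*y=2*y^3 - 11*y^2 - 146*y + 560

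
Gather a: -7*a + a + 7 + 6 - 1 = 12 - 6*a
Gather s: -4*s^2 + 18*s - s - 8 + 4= -4*s^2 + 17*s - 4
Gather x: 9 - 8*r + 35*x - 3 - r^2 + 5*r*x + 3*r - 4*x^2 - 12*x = -r^2 - 5*r - 4*x^2 + x*(5*r + 23) + 6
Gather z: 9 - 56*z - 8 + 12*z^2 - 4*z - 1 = 12*z^2 - 60*z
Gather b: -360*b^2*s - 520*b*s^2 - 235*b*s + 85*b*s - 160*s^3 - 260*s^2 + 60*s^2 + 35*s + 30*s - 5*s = -360*b^2*s + b*(-520*s^2 - 150*s) - 160*s^3 - 200*s^2 + 60*s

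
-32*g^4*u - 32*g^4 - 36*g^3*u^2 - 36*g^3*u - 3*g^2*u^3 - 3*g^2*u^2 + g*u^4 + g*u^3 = (-8*g + u)*(g + u)*(4*g + u)*(g*u + g)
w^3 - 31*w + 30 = (w - 5)*(w - 1)*(w + 6)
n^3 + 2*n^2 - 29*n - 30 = (n - 5)*(n + 1)*(n + 6)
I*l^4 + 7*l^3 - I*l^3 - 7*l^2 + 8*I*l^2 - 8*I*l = l*(l - 8*I)*(l + I)*(I*l - I)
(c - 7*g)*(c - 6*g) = c^2 - 13*c*g + 42*g^2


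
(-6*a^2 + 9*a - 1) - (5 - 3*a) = -6*a^2 + 12*a - 6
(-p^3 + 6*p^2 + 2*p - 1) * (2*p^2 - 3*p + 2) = -2*p^5 + 15*p^4 - 16*p^3 + 4*p^2 + 7*p - 2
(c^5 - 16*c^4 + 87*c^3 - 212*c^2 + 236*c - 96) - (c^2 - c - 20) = c^5 - 16*c^4 + 87*c^3 - 213*c^2 + 237*c - 76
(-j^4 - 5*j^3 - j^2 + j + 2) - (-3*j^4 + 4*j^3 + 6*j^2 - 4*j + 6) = 2*j^4 - 9*j^3 - 7*j^2 + 5*j - 4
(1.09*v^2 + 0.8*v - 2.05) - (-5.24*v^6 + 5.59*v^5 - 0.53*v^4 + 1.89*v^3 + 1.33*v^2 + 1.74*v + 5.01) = 5.24*v^6 - 5.59*v^5 + 0.53*v^4 - 1.89*v^3 - 0.24*v^2 - 0.94*v - 7.06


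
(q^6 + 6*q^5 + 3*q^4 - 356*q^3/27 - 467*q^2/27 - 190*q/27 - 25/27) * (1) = q^6 + 6*q^5 + 3*q^4 - 356*q^3/27 - 467*q^2/27 - 190*q/27 - 25/27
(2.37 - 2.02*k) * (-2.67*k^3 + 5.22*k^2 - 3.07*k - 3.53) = 5.3934*k^4 - 16.8723*k^3 + 18.5728*k^2 - 0.145300000000001*k - 8.3661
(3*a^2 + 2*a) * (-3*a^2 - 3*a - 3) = -9*a^4 - 15*a^3 - 15*a^2 - 6*a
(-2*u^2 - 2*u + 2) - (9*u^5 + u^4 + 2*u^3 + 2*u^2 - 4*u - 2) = -9*u^5 - u^4 - 2*u^3 - 4*u^2 + 2*u + 4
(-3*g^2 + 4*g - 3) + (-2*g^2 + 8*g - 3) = -5*g^2 + 12*g - 6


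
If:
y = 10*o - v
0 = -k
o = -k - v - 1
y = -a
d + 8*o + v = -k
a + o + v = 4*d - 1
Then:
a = -72/17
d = -18/17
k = 0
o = 5/17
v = -22/17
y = 72/17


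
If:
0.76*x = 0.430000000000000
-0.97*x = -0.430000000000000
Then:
No Solution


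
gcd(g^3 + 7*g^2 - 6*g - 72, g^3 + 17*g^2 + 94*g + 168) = g^2 + 10*g + 24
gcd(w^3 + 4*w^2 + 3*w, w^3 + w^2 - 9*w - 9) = w^2 + 4*w + 3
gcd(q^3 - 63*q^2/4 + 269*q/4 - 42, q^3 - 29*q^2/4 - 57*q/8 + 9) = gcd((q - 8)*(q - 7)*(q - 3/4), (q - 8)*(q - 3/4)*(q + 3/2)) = q^2 - 35*q/4 + 6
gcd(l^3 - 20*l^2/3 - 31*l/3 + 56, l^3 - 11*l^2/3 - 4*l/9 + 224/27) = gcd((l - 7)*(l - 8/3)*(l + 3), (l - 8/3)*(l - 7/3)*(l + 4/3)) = l - 8/3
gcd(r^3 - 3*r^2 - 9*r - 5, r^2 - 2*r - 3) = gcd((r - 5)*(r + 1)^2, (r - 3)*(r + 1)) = r + 1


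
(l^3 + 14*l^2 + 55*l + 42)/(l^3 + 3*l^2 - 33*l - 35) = (l + 6)/(l - 5)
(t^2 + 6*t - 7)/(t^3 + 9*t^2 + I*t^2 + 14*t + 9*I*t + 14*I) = (t - 1)/(t^2 + t*(2 + I) + 2*I)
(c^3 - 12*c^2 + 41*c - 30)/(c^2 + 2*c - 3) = (c^2 - 11*c + 30)/(c + 3)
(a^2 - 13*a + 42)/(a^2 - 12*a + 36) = (a - 7)/(a - 6)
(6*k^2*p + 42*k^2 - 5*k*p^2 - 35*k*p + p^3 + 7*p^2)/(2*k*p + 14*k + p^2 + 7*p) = (6*k^2 - 5*k*p + p^2)/(2*k + p)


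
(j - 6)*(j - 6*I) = j^2 - 6*j - 6*I*j + 36*I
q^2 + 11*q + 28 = (q + 4)*(q + 7)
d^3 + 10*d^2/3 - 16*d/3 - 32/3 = (d - 2)*(d + 4/3)*(d + 4)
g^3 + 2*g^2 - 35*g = g*(g - 5)*(g + 7)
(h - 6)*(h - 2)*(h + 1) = h^3 - 7*h^2 + 4*h + 12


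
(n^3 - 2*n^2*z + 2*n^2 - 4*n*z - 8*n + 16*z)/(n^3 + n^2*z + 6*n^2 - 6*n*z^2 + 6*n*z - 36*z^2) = (n^2 + 2*n - 8)/(n^2 + 3*n*z + 6*n + 18*z)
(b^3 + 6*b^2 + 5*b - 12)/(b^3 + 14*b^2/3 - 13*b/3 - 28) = 3*(b - 1)/(3*b - 7)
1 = 1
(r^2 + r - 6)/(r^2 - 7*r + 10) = (r + 3)/(r - 5)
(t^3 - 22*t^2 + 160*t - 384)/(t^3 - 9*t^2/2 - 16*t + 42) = 2*(t^2 - 16*t + 64)/(2*t^2 + 3*t - 14)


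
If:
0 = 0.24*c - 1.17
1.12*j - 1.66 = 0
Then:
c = 4.88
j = 1.48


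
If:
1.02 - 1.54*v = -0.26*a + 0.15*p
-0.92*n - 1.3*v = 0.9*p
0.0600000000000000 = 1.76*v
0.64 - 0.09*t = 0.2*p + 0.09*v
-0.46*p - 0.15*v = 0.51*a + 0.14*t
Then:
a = -2.55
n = -2.04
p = 2.04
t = 2.55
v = 0.03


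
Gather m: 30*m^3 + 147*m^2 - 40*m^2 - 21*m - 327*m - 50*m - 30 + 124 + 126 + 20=30*m^3 + 107*m^2 - 398*m + 240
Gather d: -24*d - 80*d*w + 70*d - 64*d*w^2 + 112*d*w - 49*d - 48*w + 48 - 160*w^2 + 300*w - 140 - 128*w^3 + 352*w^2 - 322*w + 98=d*(-64*w^2 + 32*w - 3) - 128*w^3 + 192*w^2 - 70*w + 6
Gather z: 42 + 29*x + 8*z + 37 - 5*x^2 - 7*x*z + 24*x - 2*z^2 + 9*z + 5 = -5*x^2 + 53*x - 2*z^2 + z*(17 - 7*x) + 84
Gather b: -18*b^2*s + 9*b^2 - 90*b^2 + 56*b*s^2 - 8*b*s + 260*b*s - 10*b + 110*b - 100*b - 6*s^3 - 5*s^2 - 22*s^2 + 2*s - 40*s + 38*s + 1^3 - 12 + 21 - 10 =b^2*(-18*s - 81) + b*(56*s^2 + 252*s) - 6*s^3 - 27*s^2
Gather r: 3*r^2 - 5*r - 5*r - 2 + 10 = 3*r^2 - 10*r + 8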